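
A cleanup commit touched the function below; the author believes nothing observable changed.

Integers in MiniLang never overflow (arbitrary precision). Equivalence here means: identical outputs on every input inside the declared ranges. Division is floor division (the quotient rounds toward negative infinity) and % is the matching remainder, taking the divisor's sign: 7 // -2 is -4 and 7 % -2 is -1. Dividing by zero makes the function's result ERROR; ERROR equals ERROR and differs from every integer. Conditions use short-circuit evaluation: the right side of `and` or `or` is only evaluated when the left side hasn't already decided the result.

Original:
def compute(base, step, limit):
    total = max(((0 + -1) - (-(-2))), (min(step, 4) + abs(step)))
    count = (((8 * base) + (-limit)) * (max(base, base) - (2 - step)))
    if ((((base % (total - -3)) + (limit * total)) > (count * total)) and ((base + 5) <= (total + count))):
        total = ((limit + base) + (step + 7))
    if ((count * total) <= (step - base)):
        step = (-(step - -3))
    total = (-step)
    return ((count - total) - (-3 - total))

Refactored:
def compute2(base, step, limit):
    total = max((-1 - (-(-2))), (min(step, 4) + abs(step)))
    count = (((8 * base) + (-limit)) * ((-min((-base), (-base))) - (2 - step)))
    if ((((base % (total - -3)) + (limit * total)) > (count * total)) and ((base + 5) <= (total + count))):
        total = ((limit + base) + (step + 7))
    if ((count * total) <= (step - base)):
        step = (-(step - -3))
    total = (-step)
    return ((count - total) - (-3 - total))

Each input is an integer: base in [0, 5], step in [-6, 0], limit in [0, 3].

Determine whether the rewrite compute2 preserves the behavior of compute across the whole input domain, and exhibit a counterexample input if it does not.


Side by side, the visible changes include: constant usage differs, plus arithmetic usage differs, plus min/max/abs usage differs.
As a probe, take base=3, step=-1, limit=1: compute runs total = 0; count = 0; ((((base % (total - -3)) + (limit * total)) > (count * total)) and ((base + 5) <= (total + count))) -> false; ((count * total) <= (step - base)) -> false; total = 1; return 3; compute2 runs total = 0; count = 0; ((((base % (total - -3)) + (limit * total)) > (count * total)) and ((base + 5) <= (total + count))) -> false; ((count * total) <= (step - base)) -> false; total = 1; return 3; both end at 3.
Every one of the 168 inputs gives matching results.
verdict: equivalent


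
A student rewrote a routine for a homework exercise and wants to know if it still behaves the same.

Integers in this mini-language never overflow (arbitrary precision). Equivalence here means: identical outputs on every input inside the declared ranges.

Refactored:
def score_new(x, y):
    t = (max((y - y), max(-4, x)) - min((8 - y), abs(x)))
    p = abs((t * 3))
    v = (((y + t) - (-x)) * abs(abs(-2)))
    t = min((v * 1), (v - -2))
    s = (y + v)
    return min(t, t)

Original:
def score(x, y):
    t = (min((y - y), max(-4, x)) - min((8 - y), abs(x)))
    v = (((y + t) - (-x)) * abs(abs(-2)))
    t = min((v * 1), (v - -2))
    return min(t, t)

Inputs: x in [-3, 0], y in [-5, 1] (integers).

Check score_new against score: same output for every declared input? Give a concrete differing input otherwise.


Evaluate both at x=-3, y=-5.
score: t = -6; v = -28; t = -28; return -28
score_new: t = -3; p = 9; v = -22; t = -22; s = -27; return -22
-28 and -22 differ, so these are not the same function on this domain.
verdict: not equivalent; witness: x=-3, y=-5


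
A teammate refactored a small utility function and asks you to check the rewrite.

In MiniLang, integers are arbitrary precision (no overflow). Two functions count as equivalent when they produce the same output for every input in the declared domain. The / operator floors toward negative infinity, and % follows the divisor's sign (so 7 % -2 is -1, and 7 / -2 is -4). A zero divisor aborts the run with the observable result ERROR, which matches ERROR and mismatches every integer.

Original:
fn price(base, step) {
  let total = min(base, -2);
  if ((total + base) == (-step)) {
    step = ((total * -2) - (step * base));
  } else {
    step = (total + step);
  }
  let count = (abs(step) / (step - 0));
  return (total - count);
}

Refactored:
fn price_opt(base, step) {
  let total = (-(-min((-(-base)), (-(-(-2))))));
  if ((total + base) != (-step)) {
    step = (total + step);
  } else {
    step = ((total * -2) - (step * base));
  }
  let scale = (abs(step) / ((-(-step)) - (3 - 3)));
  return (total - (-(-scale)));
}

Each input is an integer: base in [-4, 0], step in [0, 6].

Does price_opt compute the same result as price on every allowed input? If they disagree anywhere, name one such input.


Side by side, the visible changes include: constant usage differs, plus arithmetic usage differs, plus comparison usage differs, plus local variable names differ.
Tracing base=-3, step=6: price: total becomes -3; next ((total + base) == (-step)) evaluates to true; next step becomes 24; next count becomes 1; next final value -4 | price_opt: total becomes -3; next ((total + base) != (-step)) evaluates to false; next step becomes 24; next scale becomes 1; next final value -4 — matching result -4.
Every one of the 35 inputs gives matching results.
verdict: equivalent


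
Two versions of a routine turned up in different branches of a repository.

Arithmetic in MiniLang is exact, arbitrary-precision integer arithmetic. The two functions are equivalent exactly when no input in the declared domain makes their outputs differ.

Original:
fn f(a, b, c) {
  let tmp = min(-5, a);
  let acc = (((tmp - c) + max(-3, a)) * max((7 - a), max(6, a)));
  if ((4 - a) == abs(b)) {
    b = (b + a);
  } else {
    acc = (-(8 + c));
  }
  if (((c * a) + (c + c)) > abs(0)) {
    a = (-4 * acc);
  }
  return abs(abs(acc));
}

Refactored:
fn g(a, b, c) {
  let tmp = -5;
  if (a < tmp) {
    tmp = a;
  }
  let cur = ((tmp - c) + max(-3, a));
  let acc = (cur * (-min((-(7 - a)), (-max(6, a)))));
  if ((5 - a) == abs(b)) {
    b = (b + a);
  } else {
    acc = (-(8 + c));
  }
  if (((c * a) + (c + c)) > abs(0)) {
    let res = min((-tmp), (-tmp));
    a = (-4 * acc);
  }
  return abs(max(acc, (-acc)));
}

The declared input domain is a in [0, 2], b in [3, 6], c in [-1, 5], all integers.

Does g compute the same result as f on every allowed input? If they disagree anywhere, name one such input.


Not equivalent: a=0, b=4, c=-1 separates them (28 vs 7).
f: tmp becomes -5; next acc becomes -28; next ((4 - a) == abs(b)) evaluates to true; next b becomes 4; next (((c * a) + (c + c)) > abs(0)) evaluates to false; next final value 28
g: tmp becomes -5; next (a < tmp) evaluates to false; next cur becomes -4; next acc becomes -28; next ((5 - a) == abs(b)) evaluates to false; next acc becomes -7; next (((c * a) + (c + c)) > abs(0)) evaluates to false; next final value 7
verdict: not equivalent; witness: a=0, b=4, c=-1


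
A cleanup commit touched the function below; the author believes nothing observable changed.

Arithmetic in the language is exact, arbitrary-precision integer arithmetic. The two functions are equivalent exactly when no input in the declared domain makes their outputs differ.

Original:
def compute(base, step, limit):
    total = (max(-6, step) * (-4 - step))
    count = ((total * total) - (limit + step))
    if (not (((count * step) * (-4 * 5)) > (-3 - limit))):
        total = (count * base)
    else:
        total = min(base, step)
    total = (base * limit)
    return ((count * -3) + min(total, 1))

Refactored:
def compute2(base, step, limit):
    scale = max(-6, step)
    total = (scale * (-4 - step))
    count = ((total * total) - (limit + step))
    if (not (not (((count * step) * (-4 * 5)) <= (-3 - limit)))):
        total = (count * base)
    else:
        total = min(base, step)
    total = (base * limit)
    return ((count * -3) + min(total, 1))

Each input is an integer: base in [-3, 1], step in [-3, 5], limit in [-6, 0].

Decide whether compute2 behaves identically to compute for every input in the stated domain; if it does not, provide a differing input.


Although statement counts differ, comparison usage differs, local variable names differ, boolean connective usage differs, 315/315 inputs agree.
verdict: equivalent


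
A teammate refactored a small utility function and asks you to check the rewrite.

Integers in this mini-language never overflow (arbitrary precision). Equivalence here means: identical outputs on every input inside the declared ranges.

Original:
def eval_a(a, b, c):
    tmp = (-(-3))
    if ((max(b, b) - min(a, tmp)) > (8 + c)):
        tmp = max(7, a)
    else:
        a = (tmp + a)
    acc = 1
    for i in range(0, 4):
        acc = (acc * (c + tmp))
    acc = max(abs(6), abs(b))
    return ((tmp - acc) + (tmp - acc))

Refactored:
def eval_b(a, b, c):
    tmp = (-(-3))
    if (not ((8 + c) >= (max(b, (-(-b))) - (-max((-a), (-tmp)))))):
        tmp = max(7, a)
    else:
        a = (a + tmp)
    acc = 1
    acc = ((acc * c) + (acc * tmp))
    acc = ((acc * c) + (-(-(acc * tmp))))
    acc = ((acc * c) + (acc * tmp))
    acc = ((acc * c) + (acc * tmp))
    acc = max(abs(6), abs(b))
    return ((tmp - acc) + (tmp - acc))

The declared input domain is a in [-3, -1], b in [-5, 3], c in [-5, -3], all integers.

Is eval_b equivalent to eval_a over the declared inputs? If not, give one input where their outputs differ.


Comparing the listings, the differences include: min/max/abs usage differs; also local variable names differ; also statement counts differ; also comparison usage differs; also arithmetic usage differs; also loop structure differs; also boolean connective usage differs.
As a probe, take a=-1, b=-5, c=-5: eval_a runs tmp becomes 3; next ((max(b, b) - min(a, tmp)) > (8 + c)) evaluates to false; next a becomes 2; next acc becomes 1; next at i=0:; next acc becomes -2; next at i=1:; next acc becomes 4; next at i=2:; next acc becomes -8; next at i=3:; next acc becomes 16; next acc becomes 6; next final value -6; eval_b runs tmp becomes 3; next (not ((8 + c) >= (max(b, (-(-b))) - (-max((-a), (-tmp)))))) evaluates to false; next a becomes 2; next acc becomes 1; next acc becomes -2; next acc becomes 4; next acc becomes -8; next acc becomes 16; next acc becomes 6; next final value -6; both end at -6.
Every one of the 81 inputs gives matching results.
verdict: equivalent


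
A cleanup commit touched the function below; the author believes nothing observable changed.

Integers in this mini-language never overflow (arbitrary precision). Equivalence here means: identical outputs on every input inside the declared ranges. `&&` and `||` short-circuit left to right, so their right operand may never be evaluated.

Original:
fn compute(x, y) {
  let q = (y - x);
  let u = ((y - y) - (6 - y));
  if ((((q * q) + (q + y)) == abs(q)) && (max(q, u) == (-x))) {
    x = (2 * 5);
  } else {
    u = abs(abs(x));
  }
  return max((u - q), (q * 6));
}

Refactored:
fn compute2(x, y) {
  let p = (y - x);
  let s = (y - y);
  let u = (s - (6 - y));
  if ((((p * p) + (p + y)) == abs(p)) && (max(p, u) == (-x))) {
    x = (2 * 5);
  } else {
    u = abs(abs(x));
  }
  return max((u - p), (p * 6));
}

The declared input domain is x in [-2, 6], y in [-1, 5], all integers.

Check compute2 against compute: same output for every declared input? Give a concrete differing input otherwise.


The two versions differ — the changes include statement counts differ, local variable names differ.
Tracing x=6, y=0: compute: q = -6; u = -6; ((((q * q) + (q + y)) == abs(q)) && (max(q, u) == (-x))) -> false; u = 6; return 12 | compute2: p = -6; s = 0; u = -6; ((((p * p) + (p + y)) == abs(p)) && (max(p, u) == (-x))) -> false; u = 6; return 12 — matching result 12.
Checked all 63 inputs in the declared domain: the outputs agree on every one.
verdict: equivalent


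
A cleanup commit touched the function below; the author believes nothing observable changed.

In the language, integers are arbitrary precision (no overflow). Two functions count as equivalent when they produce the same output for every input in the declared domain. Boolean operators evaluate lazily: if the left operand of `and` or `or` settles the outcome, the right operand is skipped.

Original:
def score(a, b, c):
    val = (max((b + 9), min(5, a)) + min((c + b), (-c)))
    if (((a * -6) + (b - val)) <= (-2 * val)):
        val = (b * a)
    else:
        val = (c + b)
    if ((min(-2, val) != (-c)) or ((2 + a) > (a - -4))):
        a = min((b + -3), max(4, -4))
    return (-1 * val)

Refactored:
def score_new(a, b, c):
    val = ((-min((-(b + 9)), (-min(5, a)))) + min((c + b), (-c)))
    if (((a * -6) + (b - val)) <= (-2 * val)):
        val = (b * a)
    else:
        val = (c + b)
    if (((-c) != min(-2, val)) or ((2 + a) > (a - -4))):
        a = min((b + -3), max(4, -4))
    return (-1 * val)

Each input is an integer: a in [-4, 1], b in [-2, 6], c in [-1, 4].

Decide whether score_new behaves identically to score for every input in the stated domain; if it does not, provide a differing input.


Although min/max/abs usage differs, 324/324 inputs agree.
verdict: equivalent


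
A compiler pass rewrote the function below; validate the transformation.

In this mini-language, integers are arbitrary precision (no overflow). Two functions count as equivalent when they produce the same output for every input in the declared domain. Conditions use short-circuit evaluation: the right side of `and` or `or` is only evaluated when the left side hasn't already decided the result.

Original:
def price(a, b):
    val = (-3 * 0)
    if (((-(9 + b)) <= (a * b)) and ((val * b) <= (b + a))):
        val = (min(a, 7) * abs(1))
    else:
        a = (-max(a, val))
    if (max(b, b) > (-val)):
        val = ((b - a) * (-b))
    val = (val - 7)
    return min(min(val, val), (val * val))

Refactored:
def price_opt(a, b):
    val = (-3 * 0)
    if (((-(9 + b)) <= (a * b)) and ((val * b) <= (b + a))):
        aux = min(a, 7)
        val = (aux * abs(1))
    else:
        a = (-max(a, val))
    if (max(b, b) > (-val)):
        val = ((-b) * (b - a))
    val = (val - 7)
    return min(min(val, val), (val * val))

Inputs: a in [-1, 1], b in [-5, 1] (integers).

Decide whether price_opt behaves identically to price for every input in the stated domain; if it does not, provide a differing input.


Reading the diff, among the changes: local variable names differ; statement counts differ.
Tracing a=1, b=-5: price: val becomes 0; next (((-(9 + b)) <= (a * b)) and ((val * b) <= (b + a))) evaluates to false; next a becomes -1; next (max(b, b) > (-val)) evaluates to false; next val becomes -7; next final value -7 | price_opt: val becomes 0; next (((-(9 + b)) <= (a * b)) and ((val * b) <= (b + a))) evaluates to false; next a becomes -1; next (max(b, b) > (-val)) evaluates to false; next val becomes -7; next final value -7 — matching result -7.
Every one of the 21 inputs gives matching results.
verdict: equivalent


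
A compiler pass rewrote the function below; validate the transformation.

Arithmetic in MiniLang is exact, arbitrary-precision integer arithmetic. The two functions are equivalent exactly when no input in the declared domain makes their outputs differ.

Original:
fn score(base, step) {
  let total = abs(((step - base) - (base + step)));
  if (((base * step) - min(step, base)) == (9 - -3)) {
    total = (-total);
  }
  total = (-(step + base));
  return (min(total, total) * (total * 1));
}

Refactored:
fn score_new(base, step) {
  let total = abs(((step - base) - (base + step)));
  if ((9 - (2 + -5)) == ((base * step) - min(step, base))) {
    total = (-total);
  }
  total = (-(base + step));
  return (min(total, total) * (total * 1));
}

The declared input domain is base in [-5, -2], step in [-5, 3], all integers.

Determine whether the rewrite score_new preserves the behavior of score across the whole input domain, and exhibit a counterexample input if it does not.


Comparing the listings, the differences include: arithmetic usage differs, and constant usage differs.
Spot check at base=-4, step=3 — score: total=8, then (((base * step) - min(step, base)) == (9 - -3)) is false, then total=1, then returns 1. score_new: total=8, then ((9 - (2 + -5)) == ((base * step) - min(step, base))) is false, then total=1, then returns 1. Both give 1.
An exhaustive pass over the 36 declared inputs shows identical outputs.
verdict: equivalent


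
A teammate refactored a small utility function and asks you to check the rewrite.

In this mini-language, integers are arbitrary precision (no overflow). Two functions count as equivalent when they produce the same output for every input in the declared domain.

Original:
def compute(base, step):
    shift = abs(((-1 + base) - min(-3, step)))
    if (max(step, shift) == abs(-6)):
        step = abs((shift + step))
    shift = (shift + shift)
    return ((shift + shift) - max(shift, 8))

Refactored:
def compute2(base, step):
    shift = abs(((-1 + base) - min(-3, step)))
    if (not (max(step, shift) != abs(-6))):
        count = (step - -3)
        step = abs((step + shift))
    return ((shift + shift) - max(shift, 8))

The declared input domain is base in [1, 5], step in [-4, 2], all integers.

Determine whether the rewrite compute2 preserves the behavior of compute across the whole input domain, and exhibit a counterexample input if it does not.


There is a counterexample at base=1, step=-4: 8 on one side, 0 on the other.
compute: shift := 4 | (max(step, shift) == abs(-6)): false | shift := 8 | result 8
compute2: shift := 4 | (not (max(step, shift) != abs(-6))): false | result 0
verdict: not equivalent; witness: base=1, step=-4


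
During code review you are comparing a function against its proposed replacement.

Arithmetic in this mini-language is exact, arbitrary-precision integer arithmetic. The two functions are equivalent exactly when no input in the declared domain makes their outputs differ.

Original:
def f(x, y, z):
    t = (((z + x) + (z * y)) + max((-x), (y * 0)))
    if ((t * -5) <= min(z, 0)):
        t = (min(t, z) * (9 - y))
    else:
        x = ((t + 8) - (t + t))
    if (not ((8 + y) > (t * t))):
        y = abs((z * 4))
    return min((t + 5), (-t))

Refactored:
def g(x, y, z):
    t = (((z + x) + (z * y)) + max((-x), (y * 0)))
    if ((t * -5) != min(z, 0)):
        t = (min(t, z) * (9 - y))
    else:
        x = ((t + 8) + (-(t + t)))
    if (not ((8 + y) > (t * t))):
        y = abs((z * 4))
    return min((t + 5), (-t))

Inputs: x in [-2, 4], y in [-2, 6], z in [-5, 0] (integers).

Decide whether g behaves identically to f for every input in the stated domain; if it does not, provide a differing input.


There is a counterexample at x=-2, y=-1, z=-5: 0 on one side, -45 on the other.
f: t=0, then ((t * -5) <= min(z, 0)) is false, then x=8, then (not ((8 + y) > (t * t))) is false, then returns 0
g: t=0, then ((t * -5) != min(z, 0)) is true, then t=-50, then (not ((8 + y) > (t * t))) is true, then y=20, then returns -45
verdict: not equivalent; witness: x=-2, y=-1, z=-5


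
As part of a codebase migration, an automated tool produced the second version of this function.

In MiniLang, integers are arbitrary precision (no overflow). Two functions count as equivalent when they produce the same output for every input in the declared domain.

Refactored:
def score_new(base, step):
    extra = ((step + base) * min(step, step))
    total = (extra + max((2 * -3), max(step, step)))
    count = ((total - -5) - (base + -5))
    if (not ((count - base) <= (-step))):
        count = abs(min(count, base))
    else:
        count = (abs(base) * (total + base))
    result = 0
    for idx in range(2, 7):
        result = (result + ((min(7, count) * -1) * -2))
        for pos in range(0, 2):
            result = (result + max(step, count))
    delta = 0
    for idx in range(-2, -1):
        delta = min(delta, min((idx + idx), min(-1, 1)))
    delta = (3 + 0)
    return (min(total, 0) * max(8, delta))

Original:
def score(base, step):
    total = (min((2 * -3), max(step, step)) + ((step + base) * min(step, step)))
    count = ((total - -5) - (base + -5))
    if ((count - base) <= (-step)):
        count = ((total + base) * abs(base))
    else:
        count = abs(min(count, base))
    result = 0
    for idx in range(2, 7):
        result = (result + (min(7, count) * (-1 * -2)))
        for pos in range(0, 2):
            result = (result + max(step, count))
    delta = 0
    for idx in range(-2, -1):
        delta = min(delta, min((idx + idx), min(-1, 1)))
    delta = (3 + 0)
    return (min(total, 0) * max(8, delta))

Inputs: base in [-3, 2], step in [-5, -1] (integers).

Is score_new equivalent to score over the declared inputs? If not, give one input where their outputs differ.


Consider the input base=-3, step=-1.
score: total = -2; count = 11; ((count - base) <= (-step)) -> false; count = 3; result = 0; [idx=2]; result = 6; [pos=0]; result = 9; [pos=1]; result = 12; [idx=3]; result = 18; [pos=0]; result = 21; [pos=1]; result = 24; [idx=4]; result = 30; [pos=0]; result = 33; [pos=1]; result = 36; [idx=5]; result = 42; [pos=0]; result = 45; [pos=1]; result = 48; [idx=6]; result = 54; [pos=0]; result = 57; [pos=1]; result = 60; delta = 0; [idx=-2]; delta = -4; delta = 3; return -16
score_new: extra = 4; total = 3; count = 16; (not ((count - base) <= (-step))) -> true; count = 3; result = 0; [idx=2]; result = 6; [pos=0]; result = 9; [pos=1]; result = 12; [idx=3]; result = 18; [pos=0]; result = 21; [pos=1]; result = 24; [idx=4]; result = 30; [pos=0]; result = 33; [pos=1]; result = 36; [idx=5]; result = 42; [pos=0]; result = 45; [pos=1]; result = 48; [idx=6]; result = 54; [pos=0]; result = 57; [pos=1]; result = 60; delta = 0; [idx=-2]; delta = -4; delta = 3; return 0
-16 against 0: the behavior changed.
verdict: not equivalent; witness: base=-3, step=-1


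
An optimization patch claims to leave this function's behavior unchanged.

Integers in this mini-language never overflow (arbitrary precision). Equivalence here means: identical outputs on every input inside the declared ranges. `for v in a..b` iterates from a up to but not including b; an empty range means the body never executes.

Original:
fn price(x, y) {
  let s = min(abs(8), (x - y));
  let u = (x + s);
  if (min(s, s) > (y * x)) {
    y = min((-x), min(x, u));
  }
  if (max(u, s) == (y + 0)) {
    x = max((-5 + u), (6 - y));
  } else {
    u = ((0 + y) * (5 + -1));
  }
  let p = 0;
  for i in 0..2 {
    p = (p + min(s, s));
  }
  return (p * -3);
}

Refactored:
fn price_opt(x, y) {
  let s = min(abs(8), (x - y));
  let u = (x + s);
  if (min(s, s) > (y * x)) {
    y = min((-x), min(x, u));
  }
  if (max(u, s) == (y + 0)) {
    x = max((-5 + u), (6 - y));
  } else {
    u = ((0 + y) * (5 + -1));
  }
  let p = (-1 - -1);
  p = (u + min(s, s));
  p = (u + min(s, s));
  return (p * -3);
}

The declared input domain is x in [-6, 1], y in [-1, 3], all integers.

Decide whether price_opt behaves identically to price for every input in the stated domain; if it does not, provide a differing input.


There is a counterexample at x=-6, y=-1: 30 on one side, 27 on the other.
price: s = -5; u = -11; (min(s, s) > (y * x)) -> false; (max(u, s) == (y + 0)) -> false; u = -4; p = 0; [i=0]; p = -5; [i=1]; p = -10; return 30
price_opt: s = -5; u = -11; (min(s, s) > (y * x)) -> false; (max(u, s) == (y + 0)) -> false; u = -4; p = 0; p = -9; p = -9; return 27
verdict: not equivalent; witness: x=-6, y=-1


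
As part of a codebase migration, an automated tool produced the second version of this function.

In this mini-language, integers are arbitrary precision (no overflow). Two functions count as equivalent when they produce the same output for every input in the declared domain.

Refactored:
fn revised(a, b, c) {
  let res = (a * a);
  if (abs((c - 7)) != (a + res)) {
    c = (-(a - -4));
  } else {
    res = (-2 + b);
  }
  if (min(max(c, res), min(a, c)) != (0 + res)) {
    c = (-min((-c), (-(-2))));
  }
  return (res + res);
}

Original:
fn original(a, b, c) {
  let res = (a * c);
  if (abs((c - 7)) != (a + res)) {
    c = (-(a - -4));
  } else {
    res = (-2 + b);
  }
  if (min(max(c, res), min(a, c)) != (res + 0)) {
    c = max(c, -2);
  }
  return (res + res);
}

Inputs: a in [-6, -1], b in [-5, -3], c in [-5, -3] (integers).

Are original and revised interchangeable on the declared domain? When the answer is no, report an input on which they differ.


There is a counterexample at a=-6, b=-5, c=-5: 60 on one side, 72 on the other.
original: res becomes 30; next (abs((c - 7)) != (a + res)) evaluates to true; next c becomes 2; next (min(max(c, res), min(a, c)) != (res + 0)) evaluates to true; next c becomes 2; next final value 60
revised: res becomes 36; next (abs((c - 7)) != (a + res)) evaluates to true; next c becomes 2; next (min(max(c, res), min(a, c)) != (0 + res)) evaluates to true; next c becomes 2; next final value 72
verdict: not equivalent; witness: a=-6, b=-5, c=-5


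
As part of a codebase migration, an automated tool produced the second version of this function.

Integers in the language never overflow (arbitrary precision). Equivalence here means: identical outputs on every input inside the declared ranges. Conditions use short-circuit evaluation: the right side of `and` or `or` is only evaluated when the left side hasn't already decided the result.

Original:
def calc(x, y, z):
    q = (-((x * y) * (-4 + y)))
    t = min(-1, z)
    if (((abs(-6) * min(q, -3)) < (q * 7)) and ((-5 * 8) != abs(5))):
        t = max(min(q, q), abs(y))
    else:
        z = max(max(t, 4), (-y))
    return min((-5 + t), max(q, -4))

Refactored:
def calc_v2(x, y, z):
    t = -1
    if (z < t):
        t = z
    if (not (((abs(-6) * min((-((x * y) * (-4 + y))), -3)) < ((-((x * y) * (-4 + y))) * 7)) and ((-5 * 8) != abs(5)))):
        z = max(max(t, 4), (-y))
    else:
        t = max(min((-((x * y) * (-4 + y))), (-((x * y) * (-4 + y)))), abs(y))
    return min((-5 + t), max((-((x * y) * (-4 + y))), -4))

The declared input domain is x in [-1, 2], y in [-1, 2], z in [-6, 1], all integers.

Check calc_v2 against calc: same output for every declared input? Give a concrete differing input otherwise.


Reading the diff, among the changes: statement counts differ, plus boolean connective usage differs, plus comparison usage differs, plus arithmetic usage differs, plus constant usage differs, plus branching structure differs, plus min/max/abs usage differs, plus local variable names differ.
Tracing x=1, y=-1, z=-5: calc: q=-5, then t=-5, then (((abs(-6) * min(q, -3)) < (q * 7)) and ((-5 * 8) != abs(5))) is false, then z=4, then returns -10 | calc_v2: t=-1, then (z < t) is true, then t=-5, then (not (((abs(-6) * min((-((x * y) * (-4 + y))), -3)) < ((-((x * y) * (-4 + y))) * 7)) and ((-5 * 8) != abs(5)))) is true, then z=4, then returns -10 — matching result -10.
Across all 128 domain points the two functions coincide.
verdict: equivalent


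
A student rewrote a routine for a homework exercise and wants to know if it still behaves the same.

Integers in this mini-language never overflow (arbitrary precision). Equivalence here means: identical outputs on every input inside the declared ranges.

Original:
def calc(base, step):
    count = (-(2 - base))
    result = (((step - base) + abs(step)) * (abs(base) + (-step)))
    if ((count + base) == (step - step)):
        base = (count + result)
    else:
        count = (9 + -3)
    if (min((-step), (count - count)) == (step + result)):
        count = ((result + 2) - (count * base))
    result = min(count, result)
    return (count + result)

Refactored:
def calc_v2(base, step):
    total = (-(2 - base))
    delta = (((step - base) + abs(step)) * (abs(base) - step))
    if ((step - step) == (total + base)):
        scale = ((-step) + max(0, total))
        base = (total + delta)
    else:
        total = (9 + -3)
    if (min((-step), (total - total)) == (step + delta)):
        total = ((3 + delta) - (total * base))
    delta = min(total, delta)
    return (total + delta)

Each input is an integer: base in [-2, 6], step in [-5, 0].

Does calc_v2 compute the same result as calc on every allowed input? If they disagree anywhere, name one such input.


On input base=0, step=0, calc returns 2 while calc_v2 returns 3.
verdict: not equivalent; witness: base=0, step=0


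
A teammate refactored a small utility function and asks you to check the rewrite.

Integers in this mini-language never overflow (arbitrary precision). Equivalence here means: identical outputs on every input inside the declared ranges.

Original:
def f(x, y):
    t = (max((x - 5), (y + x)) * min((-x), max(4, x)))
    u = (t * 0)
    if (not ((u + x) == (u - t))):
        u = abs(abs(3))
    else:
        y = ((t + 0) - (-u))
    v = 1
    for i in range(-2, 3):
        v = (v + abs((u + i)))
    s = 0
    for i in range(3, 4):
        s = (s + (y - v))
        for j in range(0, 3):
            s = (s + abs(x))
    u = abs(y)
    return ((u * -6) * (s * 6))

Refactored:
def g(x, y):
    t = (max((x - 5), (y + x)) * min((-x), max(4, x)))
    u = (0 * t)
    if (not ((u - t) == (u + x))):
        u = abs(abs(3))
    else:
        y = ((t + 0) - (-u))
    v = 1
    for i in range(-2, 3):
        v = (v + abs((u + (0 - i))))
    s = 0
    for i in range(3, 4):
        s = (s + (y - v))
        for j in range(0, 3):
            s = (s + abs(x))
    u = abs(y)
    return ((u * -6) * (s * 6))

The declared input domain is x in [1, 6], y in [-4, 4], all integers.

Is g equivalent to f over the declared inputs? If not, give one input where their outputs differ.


The two versions differ — the changes include arithmetic usage differs, and constant usage differs.
Spot check at x=2, y=-1 — f: t = -2; u = 0; (not ((u + x) == (u - t))) -> false; y = -2; v = 1; [i=-2]; v = 3; [i=-1]; v = 4; [i=0]; v = 4; [i=1]; v = 5; [i=2]; v = 7; s = 0; [i=3]; s = -9; [j=0]; s = -7; [j=1]; s = -5; [j=2]; s = -3; u = 2; return 216. g: t = -2; u = 0; (not ((u - t) == (u + x))) -> false; y = -2; v = 1; [i=-2]; v = 3; [i=-1]; v = 4; [i=0]; v = 4; [i=1]; v = 5; [i=2]; v = 7; s = 0; [i=3]; s = -9; [j=0]; s = -7; [j=1]; s = -5; [j=2]; s = -3; u = 2; return 216. Both give 216.
Across all 54 domain points the two functions coincide.
verdict: equivalent


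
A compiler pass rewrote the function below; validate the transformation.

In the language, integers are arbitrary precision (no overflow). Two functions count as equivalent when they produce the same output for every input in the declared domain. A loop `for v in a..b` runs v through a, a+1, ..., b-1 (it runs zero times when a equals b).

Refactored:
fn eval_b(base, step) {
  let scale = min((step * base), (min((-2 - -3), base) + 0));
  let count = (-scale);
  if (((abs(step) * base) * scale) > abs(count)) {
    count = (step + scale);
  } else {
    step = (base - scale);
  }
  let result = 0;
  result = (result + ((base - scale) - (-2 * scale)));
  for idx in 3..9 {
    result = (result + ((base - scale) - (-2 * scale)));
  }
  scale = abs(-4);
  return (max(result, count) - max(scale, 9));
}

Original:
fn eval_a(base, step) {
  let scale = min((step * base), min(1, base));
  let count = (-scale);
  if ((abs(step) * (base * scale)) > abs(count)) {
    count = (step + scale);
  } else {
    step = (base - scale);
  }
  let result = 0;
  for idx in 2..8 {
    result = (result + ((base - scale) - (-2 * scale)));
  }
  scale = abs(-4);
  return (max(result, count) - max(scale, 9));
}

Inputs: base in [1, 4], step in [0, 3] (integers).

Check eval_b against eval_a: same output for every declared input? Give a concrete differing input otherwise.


There is a counterexample at base=1, step=0: -3 on one side, -2 on the other.
eval_a: scale := 0 | count := 0 | ((abs(step) * (base * scale)) > abs(count)): false | step := 1 | result := 0 | iter idx=2: | result := 1 | iter idx=3: | result := 2 | iter idx=4: | result := 3 | iter idx=5: | result := 4 | iter idx=6: | result := 5 | iter idx=7: | result := 6 | scale := 4 | result -3
eval_b: scale := 0 | count := 0 | (((abs(step) * base) * scale) > abs(count)): false | step := 1 | result := 0 | result := 1 | iter idx=3: | result := 2 | iter idx=4: | result := 3 | iter idx=5: | result := 4 | iter idx=6: | result := 5 | iter idx=7: | result := 6 | iter idx=8: | result := 7 | scale := 4 | result -2
verdict: not equivalent; witness: base=1, step=0


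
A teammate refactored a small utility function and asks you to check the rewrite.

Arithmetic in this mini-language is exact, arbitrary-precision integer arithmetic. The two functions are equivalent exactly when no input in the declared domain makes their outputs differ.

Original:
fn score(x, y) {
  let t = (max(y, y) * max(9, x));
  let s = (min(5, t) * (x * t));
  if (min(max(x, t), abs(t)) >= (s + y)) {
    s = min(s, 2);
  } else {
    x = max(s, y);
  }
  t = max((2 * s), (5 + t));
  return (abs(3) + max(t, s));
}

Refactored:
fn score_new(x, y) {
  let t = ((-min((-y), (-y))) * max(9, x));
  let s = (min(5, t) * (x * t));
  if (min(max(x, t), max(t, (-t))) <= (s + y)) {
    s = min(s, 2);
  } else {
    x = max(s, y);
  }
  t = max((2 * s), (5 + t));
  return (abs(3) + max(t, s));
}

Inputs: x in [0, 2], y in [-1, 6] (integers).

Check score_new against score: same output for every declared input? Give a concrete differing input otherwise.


Not equivalent: x=1, y=-1 separates them (165 vs 7).
score: t := -9 | s := 81 | (min(max(x, t), abs(t)) >= (s + y)): false | x := 81 | t := 162 | result 165
score_new: t := -9 | s := 81 | (min(max(x, t), max(t, (-t))) <= (s + y)): true | s := 2 | t := 4 | result 7
verdict: not equivalent; witness: x=1, y=-1


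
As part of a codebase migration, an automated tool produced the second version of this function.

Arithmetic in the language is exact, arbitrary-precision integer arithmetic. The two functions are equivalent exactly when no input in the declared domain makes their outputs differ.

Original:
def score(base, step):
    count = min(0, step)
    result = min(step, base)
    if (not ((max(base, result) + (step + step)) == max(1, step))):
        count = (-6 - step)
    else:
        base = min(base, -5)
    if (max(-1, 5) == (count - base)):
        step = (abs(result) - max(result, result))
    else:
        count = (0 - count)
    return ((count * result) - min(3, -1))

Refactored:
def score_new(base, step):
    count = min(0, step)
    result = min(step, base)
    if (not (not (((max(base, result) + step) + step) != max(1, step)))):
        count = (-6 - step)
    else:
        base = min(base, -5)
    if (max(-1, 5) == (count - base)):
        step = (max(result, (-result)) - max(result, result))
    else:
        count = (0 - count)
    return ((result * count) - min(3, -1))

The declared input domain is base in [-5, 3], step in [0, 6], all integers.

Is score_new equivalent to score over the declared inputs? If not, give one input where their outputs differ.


Side by side, the visible changes include: boolean connective usage differs; also min/max/abs usage differs; also comparison usage differs.
Tracing base=-1, step=5: score: count=0, then result=-1, then (not ((max(base, result) + (step + step)) == max(1, step))) is true, then count=-11, then (max(-1, 5) == (count - base)) is false, then count=11, then returns -10 | score_new: count=0, then result=-1, then (not (not (((max(base, result) + step) + step) != max(1, step)))) is true, then count=-11, then (max(-1, 5) == (count - base)) is false, then count=11, then returns -10 — matching result -10.
Every one of the 63 inputs gives matching results.
verdict: equivalent


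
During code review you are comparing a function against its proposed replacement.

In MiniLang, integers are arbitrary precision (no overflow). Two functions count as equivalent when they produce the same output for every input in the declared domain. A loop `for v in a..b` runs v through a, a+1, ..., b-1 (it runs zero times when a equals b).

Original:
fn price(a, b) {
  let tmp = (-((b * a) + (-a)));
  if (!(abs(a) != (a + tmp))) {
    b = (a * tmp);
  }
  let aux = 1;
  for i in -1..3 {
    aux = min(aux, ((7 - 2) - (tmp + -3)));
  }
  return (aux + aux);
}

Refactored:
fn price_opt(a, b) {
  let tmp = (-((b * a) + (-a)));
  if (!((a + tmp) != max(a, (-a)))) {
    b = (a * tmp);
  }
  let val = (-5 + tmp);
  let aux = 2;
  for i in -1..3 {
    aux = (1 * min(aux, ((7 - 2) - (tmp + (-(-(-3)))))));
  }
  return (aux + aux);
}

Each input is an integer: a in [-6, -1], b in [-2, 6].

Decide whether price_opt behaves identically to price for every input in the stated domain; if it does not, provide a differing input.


There is a counterexample at a=-6, b=-2: 2 on one side, 4 on the other.
price: tmp := -18 | (!(abs(a) != (a + tmp))): false | aux := 1 | iter i=-1: | aux := 1 | iter i=0: | aux := 1 | iter i=1: | aux := 1 | iter i=2: | aux := 1 | result 2
price_opt: tmp := -18 | (!((a + tmp) != max(a, (-a)))): false | val := -23 | aux := 2 | iter i=-1: | aux := 2 | iter i=0: | aux := 2 | iter i=1: | aux := 2 | iter i=2: | aux := 2 | result 4
verdict: not equivalent; witness: a=-6, b=-2


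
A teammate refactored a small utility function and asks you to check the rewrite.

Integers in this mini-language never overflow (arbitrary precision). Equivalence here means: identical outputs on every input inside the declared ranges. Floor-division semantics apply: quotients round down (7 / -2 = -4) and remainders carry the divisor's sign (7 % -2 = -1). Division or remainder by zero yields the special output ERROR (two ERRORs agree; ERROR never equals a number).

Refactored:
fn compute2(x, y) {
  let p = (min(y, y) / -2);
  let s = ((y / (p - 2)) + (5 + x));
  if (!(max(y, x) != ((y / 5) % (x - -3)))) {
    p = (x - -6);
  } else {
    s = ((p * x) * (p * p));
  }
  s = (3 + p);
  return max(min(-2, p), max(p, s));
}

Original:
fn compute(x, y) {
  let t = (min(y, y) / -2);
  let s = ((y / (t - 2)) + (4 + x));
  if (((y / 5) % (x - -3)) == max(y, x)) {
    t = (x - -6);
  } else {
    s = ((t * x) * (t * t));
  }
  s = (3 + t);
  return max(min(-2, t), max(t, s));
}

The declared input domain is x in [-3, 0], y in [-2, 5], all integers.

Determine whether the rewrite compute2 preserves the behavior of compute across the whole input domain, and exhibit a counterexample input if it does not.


The edit looks behavioral (`4` became `5`), but over these ranges it never changes the outcome; all 32 inputs agree.
verdict: equivalent


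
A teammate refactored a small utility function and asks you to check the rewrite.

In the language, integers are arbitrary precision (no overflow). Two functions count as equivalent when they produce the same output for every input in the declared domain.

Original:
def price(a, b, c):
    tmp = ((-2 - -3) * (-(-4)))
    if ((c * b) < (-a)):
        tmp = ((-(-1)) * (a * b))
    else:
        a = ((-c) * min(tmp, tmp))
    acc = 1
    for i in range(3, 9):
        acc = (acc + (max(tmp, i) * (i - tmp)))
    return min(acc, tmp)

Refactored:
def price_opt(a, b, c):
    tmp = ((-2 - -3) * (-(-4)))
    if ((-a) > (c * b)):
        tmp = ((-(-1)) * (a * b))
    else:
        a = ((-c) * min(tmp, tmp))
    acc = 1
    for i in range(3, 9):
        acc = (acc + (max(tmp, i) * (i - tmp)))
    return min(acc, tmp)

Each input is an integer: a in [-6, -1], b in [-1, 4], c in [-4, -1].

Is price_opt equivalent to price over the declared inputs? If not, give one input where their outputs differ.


Side by side, the visible changes include: comparison usage differs.
Spot check at a=-1, b=3, c=-2 — price: tmp becomes 4; next ((c * b) < (-a)) evaluates to true; next tmp becomes -3; next acc becomes 1; next at i=3:; next acc becomes 19; next at i=4:; next acc becomes 47; next at i=5:; next acc becomes 87; next at i=6:; next acc becomes 141; next at i=7:; next acc becomes 211; next at i=8:; next acc becomes 299; next final value -3. price_opt: tmp becomes 4; next ((-a) > (c * b)) evaluates to true; next tmp becomes -3; next acc becomes 1; next at i=3:; next acc becomes 19; next at i=4:; next acc becomes 47; next at i=5:; next acc becomes 87; next at i=6:; next acc becomes 141; next at i=7:; next acc becomes 211; next at i=8:; next acc becomes 299; next final value -3. Both give -3.
Across all 144 domain points the two functions coincide.
verdict: equivalent


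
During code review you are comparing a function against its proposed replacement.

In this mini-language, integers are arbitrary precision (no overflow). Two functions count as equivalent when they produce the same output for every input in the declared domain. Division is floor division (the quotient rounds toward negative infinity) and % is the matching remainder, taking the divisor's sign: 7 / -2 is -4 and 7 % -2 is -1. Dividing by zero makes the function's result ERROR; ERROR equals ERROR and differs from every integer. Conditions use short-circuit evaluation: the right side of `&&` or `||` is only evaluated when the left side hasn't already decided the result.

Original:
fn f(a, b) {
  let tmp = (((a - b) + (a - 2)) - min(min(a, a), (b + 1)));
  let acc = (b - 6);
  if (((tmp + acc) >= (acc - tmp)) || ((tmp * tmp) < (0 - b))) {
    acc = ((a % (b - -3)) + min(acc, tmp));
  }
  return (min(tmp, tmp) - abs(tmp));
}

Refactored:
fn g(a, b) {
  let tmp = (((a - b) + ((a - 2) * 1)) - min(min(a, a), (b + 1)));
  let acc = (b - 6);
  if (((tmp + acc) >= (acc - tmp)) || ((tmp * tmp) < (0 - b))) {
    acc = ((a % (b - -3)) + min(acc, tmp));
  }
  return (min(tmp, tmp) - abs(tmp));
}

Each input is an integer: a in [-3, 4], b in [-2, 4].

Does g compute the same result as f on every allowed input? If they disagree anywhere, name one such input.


This is a faithful refactor — constant usage differs; arithmetic usage differs, but the computed results match everywhere.
As a probe, take a=3, b=-2: f runs tmp = 7; acc = -8; (((tmp + acc) >= (acc - tmp)) || ((tmp * tmp) < (0 - b))) -> true; acc = -8; return 0; g runs tmp = 7; acc = -8; (((tmp + acc) >= (acc - tmp)) || ((tmp * tmp) < (0 - b))) -> true; acc = -8; return 0; both end at 0.
An exhaustive pass over the 56 declared inputs shows identical outputs.
verdict: equivalent
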